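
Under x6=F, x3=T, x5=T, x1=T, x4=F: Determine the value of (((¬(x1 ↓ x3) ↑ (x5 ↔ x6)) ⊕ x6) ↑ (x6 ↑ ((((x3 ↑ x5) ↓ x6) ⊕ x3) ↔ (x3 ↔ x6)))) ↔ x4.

x1 ↓ x3 = T ↓ T = F
¬(x1 ↓ x3) = ¬F = T
x5 ↔ x6 = T ↔ F = F
¬(x1 ↓ x3) ↑ (x5 ↔ x6) = T ↑ F = T
(¬(x1 ↓ x3) ↑ (x5 ↔ x6)) ⊕ x6 = T ⊕ F = T
x3 ↑ x5 = T ↑ T = F
(x3 ↑ x5) ↓ x6 = F ↓ F = T
((x3 ↑ x5) ↓ x6) ⊕ x3 = T ⊕ T = F
x3 ↔ x6 = T ↔ F = F
(((x3 ↑ x5) ↓ x6) ⊕ x3) ↔ (x3 ↔ x6) = F ↔ F = T
x6 ↑ ((((x3 ↑ x5) ↓ x6) ⊕ x3) ↔ (x3 ↔ x6)) = F ↑ T = T
((¬(x1 ↓ x3) ↑ (x5 ↔ x6)) ⊕ x6) ↑ (x6 ↑ ((((x3 ↑ x5) ↓ x6) ⊕ x3) ↔ (x3 ↔ x6))) = T ↑ T = F
(((¬(x1 ↓ x3) ↑ (x5 ↔ x6)) ⊕ x6) ↑ (x6 ↑ ((((x3 ↑ x5) ↓ x6) ⊕ x3) ↔ (x3 ↔ x6)))) ↔ x4 = F ↔ F = T

T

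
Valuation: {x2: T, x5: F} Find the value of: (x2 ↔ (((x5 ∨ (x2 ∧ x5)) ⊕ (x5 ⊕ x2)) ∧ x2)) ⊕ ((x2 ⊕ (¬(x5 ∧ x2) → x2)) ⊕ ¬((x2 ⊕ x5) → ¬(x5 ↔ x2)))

T

x2 ∧ x5 = T ∧ F = F
x5 ∨ (x2 ∧ x5) = F ∨ F = F
x5 ⊕ x2 = F ⊕ T = T
(x5 ∨ (x2 ∧ x5)) ⊕ (x5 ⊕ x2) = F ⊕ T = T
((x5 ∨ (x2 ∧ x5)) ⊕ (x5 ⊕ x2)) ∧ x2 = T ∧ T = T
x2 ↔ (((x5 ∨ (x2 ∧ x5)) ⊕ (x5 ⊕ x2)) ∧ x2) = T ↔ T = T
x5 ∧ x2 = F ∧ T = F
¬(x5 ∧ x2) = ¬F = T
¬(x5 ∧ x2) → x2 = T → T = T
x2 ⊕ (¬(x5 ∧ x2) → x2) = T ⊕ T = F
x2 ⊕ x5 = T ⊕ F = T
x5 ↔ x2 = F ↔ T = F
¬(x5 ↔ x2) = ¬F = T
(x2 ⊕ x5) → ¬(x5 ↔ x2) = T → T = T
¬((x2 ⊕ x5) → ¬(x5 ↔ x2)) = ¬T = F
(x2 ⊕ (¬(x5 ∧ x2) → x2)) ⊕ ¬((x2 ⊕ x5) → ¬(x5 ↔ x2)) = F ⊕ F = F
(x2 ↔ (((x5 ∨ (x2 ∧ x5)) ⊕ (x5 ⊕ x2)) ∧ x2)) ⊕ ((x2 ⊕ (¬(x5 ∧ x2) → x2)) ⊕ ¬((x2 ⊕ x5) → ¬(x5 ↔ x2))) = T ⊕ F = T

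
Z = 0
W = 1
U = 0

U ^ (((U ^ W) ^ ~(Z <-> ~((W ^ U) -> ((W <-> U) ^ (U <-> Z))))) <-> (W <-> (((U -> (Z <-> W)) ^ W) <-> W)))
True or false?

Substituting Z=0, W=1, U=0:
U ^ W = 0 ^ 1 = 1
W ^ U = 1 ^ 0 = 1
W <-> U = 1 <-> 0 = 0
U <-> Z = 0 <-> 0 = 1
(W <-> U) ^ (U <-> Z) = 0 ^ 1 = 1
(W ^ U) -> ((W <-> U) ^ (U <-> Z)) = 1 -> 1 = 1
~((W ^ U) -> ((W <-> U) ^ (U <-> Z))) = ~1 = 0
Z <-> ~((W ^ U) -> ((W <-> U) ^ (U <-> Z))) = 0 <-> 0 = 1
~(Z <-> ~((W ^ U) -> ((W <-> U) ^ (U <-> Z)))) = ~1 = 0
(U ^ W) ^ ~(Z <-> ~((W ^ U) -> ((W <-> U) ^ (U <-> Z)))) = 1 ^ 0 = 1
Z <-> W = 0 <-> 1 = 0
U -> (Z <-> W) = 0 -> 0 = 1
(U -> (Z <-> W)) ^ W = 1 ^ 1 = 0
((U -> (Z <-> W)) ^ W) <-> W = 0 <-> 1 = 0
W <-> (((U -> (Z <-> W)) ^ W) <-> W) = 1 <-> 0 = 0
((U ^ W) ^ ~(Z <-> ~((W ^ U) -> ((W <-> U) ^ (U <-> Z))))) <-> (W <-> (((U -> (Z <-> W)) ^ W) <-> W)) = 1 <-> 0 = 0
U ^ (((U ^ W) ^ ~(Z <-> ~((W ^ U) -> ((W <-> U) ^ (U <-> Z))))) <-> (W <-> (((U -> (Z <-> W)) ^ W) <-> W))) = 0 ^ 0 = 0

0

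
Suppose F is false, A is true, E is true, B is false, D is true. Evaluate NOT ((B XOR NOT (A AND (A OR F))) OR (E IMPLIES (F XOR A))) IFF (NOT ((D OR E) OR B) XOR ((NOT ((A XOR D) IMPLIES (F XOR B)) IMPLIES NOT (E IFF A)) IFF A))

false

A OR F = true OR false = true
A AND (A OR F) = true AND true = true
NOT (A AND (A OR F)) = NOT true = false
B XOR NOT (A AND (A OR F)) = false XOR false = false
F XOR A = false XOR true = true
E IMPLIES (F XOR A) = true IMPLIES true = true
(B XOR NOT (A AND (A OR F))) OR (E IMPLIES (F XOR A)) = false OR true = true
NOT ((B XOR NOT (A AND (A OR F))) OR (E IMPLIES (F XOR A))) = NOT true = false
D OR E = true OR true = true
(D OR E) OR B = true OR false = true
NOT ((D OR E) OR B) = NOT true = false
A XOR D = true XOR true = false
F XOR B = false XOR false = false
(A XOR D) IMPLIES (F XOR B) = false IMPLIES false = true
NOT ((A XOR D) IMPLIES (F XOR B)) = NOT true = false
E IFF A = true IFF true = true
NOT (E IFF A) = NOT true = false
NOT ((A XOR D) IMPLIES (F XOR B)) IMPLIES NOT (E IFF A) = false IMPLIES false = true
(NOT ((A XOR D) IMPLIES (F XOR B)) IMPLIES NOT (E IFF A)) IFF A = true IFF true = true
NOT ((D OR E) OR B) XOR ((NOT ((A XOR D) IMPLIES (F XOR B)) IMPLIES NOT (E IFF A)) IFF A) = false XOR true = true
NOT ((B XOR NOT (A AND (A OR F))) OR (E IMPLIES (F XOR A))) IFF (NOT ((D OR E) OR B) XOR ((NOT ((A XOR D) IMPLIES (F XOR B)) IMPLIES NOT (E IFF A)) IFF A)) = false IFF true = false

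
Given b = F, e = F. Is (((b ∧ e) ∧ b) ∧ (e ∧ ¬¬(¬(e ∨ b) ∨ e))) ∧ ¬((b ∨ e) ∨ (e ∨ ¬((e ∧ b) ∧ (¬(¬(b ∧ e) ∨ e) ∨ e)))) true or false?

b ∧ e = F ∧ F = F
(b ∧ e) ∧ b = F ∧ F = F
e ∨ b = F ∨ F = F
¬(e ∨ b) = ¬F = T
¬(e ∨ b) ∨ e = T ∨ F = T
¬(¬(e ∨ b) ∨ e) = ¬T = F
¬¬(¬(e ∨ b) ∨ e) = ¬F = T
e ∧ ¬¬(¬(e ∨ b) ∨ e) = F ∧ T = F
((b ∧ e) ∧ b) ∧ (e ∧ ¬¬(¬(e ∨ b) ∨ e)) = F ∧ F = F
b ∨ e = F ∨ F = F
e ∧ b = F ∧ F = F
b ∧ e = F ∧ F = F
¬(b ∧ e) = ¬F = T
¬(b ∧ e) ∨ e = T ∨ F = T
¬(¬(b ∧ e) ∨ e) = ¬T = F
¬(¬(b ∧ e) ∨ e) ∨ e = F ∨ F = F
(e ∧ b) ∧ (¬(¬(b ∧ e) ∨ e) ∨ e) = F ∧ F = F
¬((e ∧ b) ∧ (¬(¬(b ∧ e) ∨ e) ∨ e)) = ¬F = T
e ∨ ¬((e ∧ b) ∧ (¬(¬(b ∧ e) ∨ e) ∨ e)) = F ∨ T = T
(b ∨ e) ∨ (e ∨ ¬((e ∧ b) ∧ (¬(¬(b ∧ e) ∨ e) ∨ e))) = F ∨ T = T
¬((b ∨ e) ∨ (e ∨ ¬((e ∧ b) ∧ (¬(¬(b ∧ e) ∨ e) ∨ e)))) = ¬T = F
(((b ∧ e) ∧ b) ∧ (e ∧ ¬¬(¬(e ∨ b) ∨ e))) ∧ ¬((b ∨ e) ∨ (e ∨ ¬((e ∧ b) ∧ (¬(¬(b ∧ e) ∨ e) ∨ e)))) = F ∧ F = F

F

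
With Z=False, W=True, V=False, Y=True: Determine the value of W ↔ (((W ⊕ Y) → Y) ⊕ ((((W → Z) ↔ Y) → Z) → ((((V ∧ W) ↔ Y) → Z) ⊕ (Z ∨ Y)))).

W ⊕ Y = True ⊕ True = False
(W ⊕ Y) → Y = False → True = True
W → Z = True → False = False
(W → Z) ↔ Y = False ↔ True = False
((W → Z) ↔ Y) → Z = False → False = True
V ∧ W = False ∧ True = False
(V ∧ W) ↔ Y = False ↔ True = False
((V ∧ W) ↔ Y) → Z = False → False = True
Z ∨ Y = False ∨ True = True
(((V ∧ W) ↔ Y) → Z) ⊕ (Z ∨ Y) = True ⊕ True = False
(((W → Z) ↔ Y) → Z) → ((((V ∧ W) ↔ Y) → Z) ⊕ (Z ∨ Y)) = True → False = False
((W ⊕ Y) → Y) ⊕ ((((W → Z) ↔ Y) → Z) → ((((V ∧ W) ↔ Y) → Z) ⊕ (Z ∨ Y))) = True ⊕ False = True
W ↔ (((W ⊕ Y) → Y) ⊕ ((((W → Z) ↔ Y) → Z) → ((((V ∧ W) ↔ Y) → Z) ⊕ (Z ∨ Y)))) = True ↔ True = True

True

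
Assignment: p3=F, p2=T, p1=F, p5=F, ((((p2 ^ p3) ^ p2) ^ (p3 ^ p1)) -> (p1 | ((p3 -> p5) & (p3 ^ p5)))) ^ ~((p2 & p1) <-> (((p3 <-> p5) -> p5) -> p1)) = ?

F

p2 ^ p3 = T ^ F = T
(p2 ^ p3) ^ p2 = T ^ T = F
p3 ^ p1 = F ^ F = F
((p2 ^ p3) ^ p2) ^ (p3 ^ p1) = F ^ F = F
p3 -> p5 = F -> F = T
p3 ^ p5 = F ^ F = F
(p3 -> p5) & (p3 ^ p5) = T & F = F
p1 | ((p3 -> p5) & (p3 ^ p5)) = F | F = F
(((p2 ^ p3) ^ p2) ^ (p3 ^ p1)) -> (p1 | ((p3 -> p5) & (p3 ^ p5))) = F -> F = T
p2 & p1 = T & F = F
p3 <-> p5 = F <-> F = T
(p3 <-> p5) -> p5 = T -> F = F
((p3 <-> p5) -> p5) -> p1 = F -> F = T
(p2 & p1) <-> (((p3 <-> p5) -> p5) -> p1) = F <-> T = F
~((p2 & p1) <-> (((p3 <-> p5) -> p5) -> p1)) = ~F = T
((((p2 ^ p3) ^ p2) ^ (p3 ^ p1)) -> (p1 | ((p3 -> p5) & (p3 ^ p5)))) ^ ~((p2 & p1) <-> (((p3 <-> p5) -> p5) -> p1)) = T ^ T = F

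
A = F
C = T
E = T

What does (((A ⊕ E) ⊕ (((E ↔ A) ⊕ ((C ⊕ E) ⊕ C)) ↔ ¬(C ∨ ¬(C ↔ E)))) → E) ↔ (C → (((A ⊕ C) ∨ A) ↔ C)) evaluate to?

T

Substituting A=F, C=T, E=T:
A ⊕ E = F ⊕ T = T
E ↔ A = T ↔ F = F
C ⊕ E = T ⊕ T = F
(C ⊕ E) ⊕ C = F ⊕ T = T
(E ↔ A) ⊕ ((C ⊕ E) ⊕ C) = F ⊕ T = T
C ↔ E = T ↔ T = T
¬(C ↔ E) = ¬T = F
C ∨ ¬(C ↔ E) = T ∨ F = T
¬(C ∨ ¬(C ↔ E)) = ¬T = F
((E ↔ A) ⊕ ((C ⊕ E) ⊕ C)) ↔ ¬(C ∨ ¬(C ↔ E)) = T ↔ F = F
(A ⊕ E) ⊕ (((E ↔ A) ⊕ ((C ⊕ E) ⊕ C)) ↔ ¬(C ∨ ¬(C ↔ E))) = T ⊕ F = T
((A ⊕ E) ⊕ (((E ↔ A) ⊕ ((C ⊕ E) ⊕ C)) ↔ ¬(C ∨ ¬(C ↔ E)))) → E = T → T = T
A ⊕ C = F ⊕ T = T
(A ⊕ C) ∨ A = T ∨ F = T
((A ⊕ C) ∨ A) ↔ C = T ↔ T = T
C → (((A ⊕ C) ∨ A) ↔ C) = T → T = T
(((A ⊕ E) ⊕ (((E ↔ A) ⊕ ((C ⊕ E) ⊕ C)) ↔ ¬(C ∨ ¬(C ↔ E)))) → E) ↔ (C → (((A ⊕ C) ∨ A) ↔ C)) = T ↔ T = T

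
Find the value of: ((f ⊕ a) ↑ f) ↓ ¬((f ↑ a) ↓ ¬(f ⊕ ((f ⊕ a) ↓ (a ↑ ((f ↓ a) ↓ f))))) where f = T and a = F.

F

Substituting f=T, a=F:
f ⊕ a = T ⊕ F = T
(f ⊕ a) ↑ f = T ↑ T = F
f ↑ a = T ↑ F = T
f ⊕ a = T ⊕ F = T
f ↓ a = T ↓ F = F
(f ↓ a) ↓ f = F ↓ T = F
a ↑ ((f ↓ a) ↓ f) = F ↑ F = T
(f ⊕ a) ↓ (a ↑ ((f ↓ a) ↓ f)) = T ↓ T = F
f ⊕ ((f ⊕ a) ↓ (a ↑ ((f ↓ a) ↓ f))) = T ⊕ F = T
¬(f ⊕ ((f ⊕ a) ↓ (a ↑ ((f ↓ a) ↓ f)))) = ¬T = F
(f ↑ a) ↓ ¬(f ⊕ ((f ⊕ a) ↓ (a ↑ ((f ↓ a) ↓ f)))) = T ↓ F = F
¬((f ↑ a) ↓ ¬(f ⊕ ((f ⊕ a) ↓ (a ↑ ((f ↓ a) ↓ f))))) = ¬F = T
((f ⊕ a) ↑ f) ↓ ¬((f ↑ a) ↓ ¬(f ⊕ ((f ⊕ a) ↓ (a ↑ ((f ↓ a) ↓ f))))) = F ↓ T = F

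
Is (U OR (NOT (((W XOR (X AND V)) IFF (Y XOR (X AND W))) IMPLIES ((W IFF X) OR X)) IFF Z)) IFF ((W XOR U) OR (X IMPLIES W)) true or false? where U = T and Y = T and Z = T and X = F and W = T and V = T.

T

X AND V = F AND T = F
W XOR (X AND V) = T XOR F = T
X AND W = F AND T = F
Y XOR (X AND W) = T XOR F = T
(W XOR (X AND V)) IFF (Y XOR (X AND W)) = T IFF T = T
W IFF X = T IFF F = F
(W IFF X) OR X = F OR F = F
((W XOR (X AND V)) IFF (Y XOR (X AND W))) IMPLIES ((W IFF X) OR X) = T IMPLIES F = F
NOT (((W XOR (X AND V)) IFF (Y XOR (X AND W))) IMPLIES ((W IFF X) OR X)) = NOT F = T
NOT (((W XOR (X AND V)) IFF (Y XOR (X AND W))) IMPLIES ((W IFF X) OR X)) IFF Z = T IFF T = T
U OR (NOT (((W XOR (X AND V)) IFF (Y XOR (X AND W))) IMPLIES ((W IFF X) OR X)) IFF Z) = T OR T = T
W XOR U = T XOR T = F
X IMPLIES W = F IMPLIES T = T
(W XOR U) OR (X IMPLIES W) = F OR T = T
(U OR (NOT (((W XOR (X AND V)) IFF (Y XOR (X AND W))) IMPLIES ((W IFF X) OR X)) IFF Z)) IFF ((W XOR U) OR (X IMPLIES W)) = T IFF T = T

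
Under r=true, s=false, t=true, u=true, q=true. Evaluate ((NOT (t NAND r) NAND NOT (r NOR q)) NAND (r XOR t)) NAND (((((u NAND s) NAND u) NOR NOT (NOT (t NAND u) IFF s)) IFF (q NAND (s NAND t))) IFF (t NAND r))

t NAND r = true NAND true = false
NOT (t NAND r) = NOT false = true
r NOR q = true NOR true = false
NOT (r NOR q) = NOT false = true
NOT (t NAND r) NAND NOT (r NOR q) = true NAND true = false
r XOR t = true XOR true = false
(NOT (t NAND r) NAND NOT (r NOR q)) NAND (r XOR t) = false NAND false = true
u NAND s = true NAND false = true
(u NAND s) NAND u = true NAND true = false
t NAND u = true NAND true = false
NOT (t NAND u) = NOT false = true
NOT (t NAND u) IFF s = true IFF false = false
NOT (NOT (t NAND u) IFF s) = NOT false = true
((u NAND s) NAND u) NOR NOT (NOT (t NAND u) IFF s) = false NOR true = false
s NAND t = false NAND true = true
q NAND (s NAND t) = true NAND true = false
(((u NAND s) NAND u) NOR NOT (NOT (t NAND u) IFF s)) IFF (q NAND (s NAND t)) = false IFF false = true
t NAND r = true NAND true = false
((((u NAND s) NAND u) NOR NOT (NOT (t NAND u) IFF s)) IFF (q NAND (s NAND t))) IFF (t NAND r) = true IFF false = false
((NOT (t NAND r) NAND NOT (r NOR q)) NAND (r XOR t)) NAND (((((u NAND s) NAND u) NOR NOT (NOT (t NAND u) IFF s)) IFF (q NAND (s NAND t))) IFF (t NAND r)) = true NAND false = true

true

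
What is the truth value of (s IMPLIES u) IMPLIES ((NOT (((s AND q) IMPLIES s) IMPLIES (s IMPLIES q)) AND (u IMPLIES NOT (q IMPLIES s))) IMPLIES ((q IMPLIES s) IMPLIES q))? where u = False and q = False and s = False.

s IMPLIES u = False IMPLIES False = True
s AND q = False AND False = False
(s AND q) IMPLIES s = False IMPLIES False = True
s IMPLIES q = False IMPLIES False = True
((s AND q) IMPLIES s) IMPLIES (s IMPLIES q) = True IMPLIES True = True
NOT (((s AND q) IMPLIES s) IMPLIES (s IMPLIES q)) = NOT True = False
q IMPLIES s = False IMPLIES False = True
NOT (q IMPLIES s) = NOT True = False
u IMPLIES NOT (q IMPLIES s) = False IMPLIES False = True
NOT (((s AND q) IMPLIES s) IMPLIES (s IMPLIES q)) AND (u IMPLIES NOT (q IMPLIES s)) = False AND True = False
q IMPLIES s = False IMPLIES False = True
(q IMPLIES s) IMPLIES q = True IMPLIES False = False
(NOT (((s AND q) IMPLIES s) IMPLIES (s IMPLIES q)) AND (u IMPLIES NOT (q IMPLIES s))) IMPLIES ((q IMPLIES s) IMPLIES q) = False IMPLIES False = True
(s IMPLIES u) IMPLIES ((NOT (((s AND q) IMPLIES s) IMPLIES (s IMPLIES q)) AND (u IMPLIES NOT (q IMPLIES s))) IMPLIES ((q IMPLIES s) IMPLIES q)) = True IMPLIES True = True

True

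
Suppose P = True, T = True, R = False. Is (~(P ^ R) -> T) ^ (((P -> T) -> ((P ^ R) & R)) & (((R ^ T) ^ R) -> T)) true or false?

P ^ R = True ^ False = True
~(P ^ R) = ~True = False
~(P ^ R) -> T = False -> True = True
P -> T = True -> True = True
P ^ R = True ^ False = True
(P ^ R) & R = True & False = False
(P -> T) -> ((P ^ R) & R) = True -> False = False
R ^ T = False ^ True = True
(R ^ T) ^ R = True ^ False = True
((R ^ T) ^ R) -> T = True -> True = True
((P -> T) -> ((P ^ R) & R)) & (((R ^ T) ^ R) -> T) = False & True = False
(~(P ^ R) -> T) ^ (((P -> T) -> ((P ^ R) & R)) & (((R ^ T) ^ R) -> T)) = True ^ False = True

True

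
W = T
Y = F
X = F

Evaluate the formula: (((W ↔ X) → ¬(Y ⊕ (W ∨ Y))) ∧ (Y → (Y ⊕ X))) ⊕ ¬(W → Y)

F

W ↔ X = T ↔ F = F
W ∨ Y = T ∨ F = T
Y ⊕ (W ∨ Y) = F ⊕ T = T
¬(Y ⊕ (W ∨ Y)) = ¬T = F
(W ↔ X) → ¬(Y ⊕ (W ∨ Y)) = F → F = T
Y ⊕ X = F ⊕ F = F
Y → (Y ⊕ X) = F → F = T
((W ↔ X) → ¬(Y ⊕ (W ∨ Y))) ∧ (Y → (Y ⊕ X)) = T ∧ T = T
W → Y = T → F = F
¬(W → Y) = ¬F = T
(((W ↔ X) → ¬(Y ⊕ (W ∨ Y))) ∧ (Y → (Y ⊕ X))) ⊕ ¬(W → Y) = T ⊕ T = F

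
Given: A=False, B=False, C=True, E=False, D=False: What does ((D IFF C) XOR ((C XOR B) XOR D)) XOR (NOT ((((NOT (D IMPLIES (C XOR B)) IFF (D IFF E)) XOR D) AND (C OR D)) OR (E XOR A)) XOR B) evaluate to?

False

D IFF C = False IFF True = False
C XOR B = True XOR False = True
(C XOR B) XOR D = True XOR False = True
(D IFF C) XOR ((C XOR B) XOR D) = False XOR True = True
C XOR B = True XOR False = True
D IMPLIES (C XOR B) = False IMPLIES True = True
NOT (D IMPLIES (C XOR B)) = NOT True = False
D IFF E = False IFF False = True
NOT (D IMPLIES (C XOR B)) IFF (D IFF E) = False IFF True = False
(NOT (D IMPLIES (C XOR B)) IFF (D IFF E)) XOR D = False XOR False = False
C OR D = True OR False = True
((NOT (D IMPLIES (C XOR B)) IFF (D IFF E)) XOR D) AND (C OR D) = False AND True = False
E XOR A = False XOR False = False
(((NOT (D IMPLIES (C XOR B)) IFF (D IFF E)) XOR D) AND (C OR D)) OR (E XOR A) = False OR False = False
NOT ((((NOT (D IMPLIES (C XOR B)) IFF (D IFF E)) XOR D) AND (C OR D)) OR (E XOR A)) = NOT False = True
NOT ((((NOT (D IMPLIES (C XOR B)) IFF (D IFF E)) XOR D) AND (C OR D)) OR (E XOR A)) XOR B = True XOR False = True
((D IFF C) XOR ((C XOR B) XOR D)) XOR (NOT ((((NOT (D IMPLIES (C XOR B)) IFF (D IFF E)) XOR D) AND (C OR D)) OR (E XOR A)) XOR B) = True XOR True = False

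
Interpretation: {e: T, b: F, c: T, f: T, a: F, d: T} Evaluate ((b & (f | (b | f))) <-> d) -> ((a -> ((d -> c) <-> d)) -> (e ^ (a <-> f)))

T

b | f = F | T = T
f | (b | f) = T | T = T
b & (f | (b | f)) = F & T = F
(b & (f | (b | f))) <-> d = F <-> T = F
d -> c = T -> T = T
(d -> c) <-> d = T <-> T = T
a -> ((d -> c) <-> d) = F -> T = T
a <-> f = F <-> T = F
e ^ (a <-> f) = T ^ F = T
(a -> ((d -> c) <-> d)) -> (e ^ (a <-> f)) = T -> T = T
((b & (f | (b | f))) <-> d) -> ((a -> ((d -> c) <-> d)) -> (e ^ (a <-> f))) = F -> T = T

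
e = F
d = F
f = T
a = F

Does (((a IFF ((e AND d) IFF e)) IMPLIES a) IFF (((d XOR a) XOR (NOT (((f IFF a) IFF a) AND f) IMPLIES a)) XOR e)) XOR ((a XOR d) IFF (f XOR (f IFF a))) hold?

Substituting e=F, d=F, f=T, a=F:
e AND d = F AND F = F
(e AND d) IFF e = F IFF F = T
a IFF ((e AND d) IFF e) = F IFF T = F
(a IFF ((e AND d) IFF e)) IMPLIES a = F IMPLIES F = T
d XOR a = F XOR F = F
f IFF a = T IFF F = F
(f IFF a) IFF a = F IFF F = T
((f IFF a) IFF a) AND f = T AND T = T
NOT (((f IFF a) IFF a) AND f) = NOT T = F
NOT (((f IFF a) IFF a) AND f) IMPLIES a = F IMPLIES F = T
(d XOR a) XOR (NOT (((f IFF a) IFF a) AND f) IMPLIES a) = F XOR T = T
((d XOR a) XOR (NOT (((f IFF a) IFF a) AND f) IMPLIES a)) XOR e = T XOR F = T
((a IFF ((e AND d) IFF e)) IMPLIES a) IFF (((d XOR a) XOR (NOT (((f IFF a) IFF a) AND f) IMPLIES a)) XOR e) = T IFF T = T
a XOR d = F XOR F = F
f IFF a = T IFF F = F
f XOR (f IFF a) = T XOR F = T
(a XOR d) IFF (f XOR (f IFF a)) = F IFF T = F
(((a IFF ((e AND d) IFF e)) IMPLIES a) IFF (((d XOR a) XOR (NOT (((f IFF a) IFF a) AND f) IMPLIES a)) XOR e)) XOR ((a XOR d) IFF (f XOR (f IFF a))) = T XOR F = T

T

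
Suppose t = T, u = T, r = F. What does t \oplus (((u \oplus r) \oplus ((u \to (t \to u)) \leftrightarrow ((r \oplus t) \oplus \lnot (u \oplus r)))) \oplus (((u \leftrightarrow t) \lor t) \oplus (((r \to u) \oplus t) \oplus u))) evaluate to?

T

u \oplus r = T \oplus F = T
t \to u = T \to T = T
u \to (t \to u) = T \to T = T
r \oplus t = F \oplus T = T
u \oplus r = T \oplus F = T
\lnot (u \oplus r) = \lnot T = F
(r \oplus t) \oplus \lnot (u \oplus r) = T \oplus F = T
(u \to (t \to u)) \leftrightarrow ((r \oplus t) \oplus \lnot (u \oplus r)) = T \leftrightarrow T = T
(u \oplus r) \oplus ((u \to (t \to u)) \leftrightarrow ((r \oplus t) \oplus \lnot (u \oplus r))) = T \oplus T = F
u \leftrightarrow t = T \leftrightarrow T = T
(u \leftrightarrow t) \lor t = T \lor T = T
r \to u = F \to T = T
(r \to u) \oplus t = T \oplus T = F
((r \to u) \oplus t) \oplus u = F \oplus T = T
((u \leftrightarrow t) \lor t) \oplus (((r \to u) \oplus t) \oplus u) = T \oplus T = F
((u \oplus r) \oplus ((u \to (t \to u)) \leftrightarrow ((r \oplus t) \oplus \lnot (u \oplus r)))) \oplus (((u \leftrightarrow t) \lor t) \oplus (((r \to u) \oplus t) \oplus u)) = F \oplus F = F
t \oplus (((u \oplus r) \oplus ((u \to (t \to u)) \leftrightarrow ((r \oplus t) \oplus \lnot (u \oplus r)))) \oplus (((u \leftrightarrow t) \lor t) \oplus (((r \to u) \oplus t) \oplus u))) = T \oplus F = T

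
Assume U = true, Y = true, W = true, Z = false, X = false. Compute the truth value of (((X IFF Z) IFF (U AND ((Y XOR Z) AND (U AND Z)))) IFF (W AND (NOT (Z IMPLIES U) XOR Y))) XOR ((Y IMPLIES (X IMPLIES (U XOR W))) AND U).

true

X IFF Z = false IFF false = true
Y XOR Z = true XOR false = true
U AND Z = true AND false = false
(Y XOR Z) AND (U AND Z) = true AND false = false
U AND ((Y XOR Z) AND (U AND Z)) = true AND false = false
(X IFF Z) IFF (U AND ((Y XOR Z) AND (U AND Z))) = true IFF false = false
Z IMPLIES U = false IMPLIES true = true
NOT (Z IMPLIES U) = NOT true = false
NOT (Z IMPLIES U) XOR Y = false XOR true = true
W AND (NOT (Z IMPLIES U) XOR Y) = true AND true = true
((X IFF Z) IFF (U AND ((Y XOR Z) AND (U AND Z)))) IFF (W AND (NOT (Z IMPLIES U) XOR Y)) = false IFF true = false
U XOR W = true XOR true = false
X IMPLIES (U XOR W) = false IMPLIES false = true
Y IMPLIES (X IMPLIES (U XOR W)) = true IMPLIES true = true
(Y IMPLIES (X IMPLIES (U XOR W))) AND U = true AND true = true
(((X IFF Z) IFF (U AND ((Y XOR Z) AND (U AND Z)))) IFF (W AND (NOT (Z IMPLIES U) XOR Y))) XOR ((Y IMPLIES (X IMPLIES (U XOR W))) AND U) = false XOR true = true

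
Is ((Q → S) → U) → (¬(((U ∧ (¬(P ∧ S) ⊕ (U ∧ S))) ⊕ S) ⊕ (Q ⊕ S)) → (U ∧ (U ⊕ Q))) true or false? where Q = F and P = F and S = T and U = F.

Substituting Q=F, P=F, S=T, U=F:
Q → S = F → T = T
(Q → S) → U = T → F = F
P ∧ S = F ∧ T = F
¬(P ∧ S) = ¬F = T
U ∧ S = F ∧ T = F
¬(P ∧ S) ⊕ (U ∧ S) = T ⊕ F = T
U ∧ (¬(P ∧ S) ⊕ (U ∧ S)) = F ∧ T = F
(U ∧ (¬(P ∧ S) ⊕ (U ∧ S))) ⊕ S = F ⊕ T = T
Q ⊕ S = F ⊕ T = T
((U ∧ (¬(P ∧ S) ⊕ (U ∧ S))) ⊕ S) ⊕ (Q ⊕ S) = T ⊕ T = F
¬(((U ∧ (¬(P ∧ S) ⊕ (U ∧ S))) ⊕ S) ⊕ (Q ⊕ S)) = ¬F = T
U ⊕ Q = F ⊕ F = F
U ∧ (U ⊕ Q) = F ∧ F = F
¬(((U ∧ (¬(P ∧ S) ⊕ (U ∧ S))) ⊕ S) ⊕ (Q ⊕ S)) → (U ∧ (U ⊕ Q)) = T → F = F
((Q → S) → U) → (¬(((U ∧ (¬(P ∧ S) ⊕ (U ∧ S))) ⊕ S) ⊕ (Q ⊕ S)) → (U ∧ (U ⊕ Q))) = F → F = T

T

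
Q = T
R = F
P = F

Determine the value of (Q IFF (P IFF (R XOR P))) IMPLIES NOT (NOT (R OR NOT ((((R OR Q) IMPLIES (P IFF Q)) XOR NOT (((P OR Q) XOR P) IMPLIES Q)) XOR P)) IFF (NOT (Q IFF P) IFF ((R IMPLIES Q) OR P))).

T

Substituting Q=T, R=F, P=F:
R XOR P = F XOR F = F
P IFF (R XOR P) = F IFF F = T
Q IFF (P IFF (R XOR P)) = T IFF T = T
R OR Q = F OR T = T
P IFF Q = F IFF T = F
(R OR Q) IMPLIES (P IFF Q) = T IMPLIES F = F
P OR Q = F OR T = T
(P OR Q) XOR P = T XOR F = T
((P OR Q) XOR P) IMPLIES Q = T IMPLIES T = T
NOT (((P OR Q) XOR P) IMPLIES Q) = NOT T = F
((R OR Q) IMPLIES (P IFF Q)) XOR NOT (((P OR Q) XOR P) IMPLIES Q) = F XOR F = F
(((R OR Q) IMPLIES (P IFF Q)) XOR NOT (((P OR Q) XOR P) IMPLIES Q)) XOR P = F XOR F = F
NOT ((((R OR Q) IMPLIES (P IFF Q)) XOR NOT (((P OR Q) XOR P) IMPLIES Q)) XOR P) = NOT F = T
R OR NOT ((((R OR Q) IMPLIES (P IFF Q)) XOR NOT (((P OR Q) XOR P) IMPLIES Q)) XOR P) = F OR T = T
NOT (R OR NOT ((((R OR Q) IMPLIES (P IFF Q)) XOR NOT (((P OR Q) XOR P) IMPLIES Q)) XOR P)) = NOT T = F
Q IFF P = T IFF F = F
NOT (Q IFF P) = NOT F = T
R IMPLIES Q = F IMPLIES T = T
(R IMPLIES Q) OR P = T OR F = T
NOT (Q IFF P) IFF ((R IMPLIES Q) OR P) = T IFF T = T
NOT (R OR NOT ((((R OR Q) IMPLIES (P IFF Q)) XOR NOT (((P OR Q) XOR P) IMPLIES Q)) XOR P)) IFF (NOT (Q IFF P) IFF ((R IMPLIES Q) OR P)) = F IFF T = F
NOT (NOT (R OR NOT ((((R OR Q) IMPLIES (P IFF Q)) XOR NOT (((P OR Q) XOR P) IMPLIES Q)) XOR P)) IFF (NOT (Q IFF P) IFF ((R IMPLIES Q) OR P))) = NOT F = T
(Q IFF (P IFF (R XOR P))) IMPLIES NOT (NOT (R OR NOT ((((R OR Q) IMPLIES (P IFF Q)) XOR NOT (((P OR Q) XOR P) IMPLIES Q)) XOR P)) IFF (NOT (Q IFF P) IFF ((R IMPLIES Q) OR P))) = T IMPLIES T = T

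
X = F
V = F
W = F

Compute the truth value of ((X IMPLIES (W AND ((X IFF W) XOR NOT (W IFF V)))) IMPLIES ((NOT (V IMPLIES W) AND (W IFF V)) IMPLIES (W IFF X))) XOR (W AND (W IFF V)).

T

X IFF W = F IFF F = T
W IFF V = F IFF F = T
NOT (W IFF V) = NOT T = F
(X IFF W) XOR NOT (W IFF V) = T XOR F = T
W AND ((X IFF W) XOR NOT (W IFF V)) = F AND T = F
X IMPLIES (W AND ((X IFF W) XOR NOT (W IFF V))) = F IMPLIES F = T
V IMPLIES W = F IMPLIES F = T
NOT (V IMPLIES W) = NOT T = F
W IFF V = F IFF F = T
NOT (V IMPLIES W) AND (W IFF V) = F AND T = F
W IFF X = F IFF F = T
(NOT (V IMPLIES W) AND (W IFF V)) IMPLIES (W IFF X) = F IMPLIES T = T
(X IMPLIES (W AND ((X IFF W) XOR NOT (W IFF V)))) IMPLIES ((NOT (V IMPLIES W) AND (W IFF V)) IMPLIES (W IFF X)) = T IMPLIES T = T
W IFF V = F IFF F = T
W AND (W IFF V) = F AND T = F
((X IMPLIES (W AND ((X IFF W) XOR NOT (W IFF V)))) IMPLIES ((NOT (V IMPLIES W) AND (W IFF V)) IMPLIES (W IFF X))) XOR (W AND (W IFF V)) = T XOR F = T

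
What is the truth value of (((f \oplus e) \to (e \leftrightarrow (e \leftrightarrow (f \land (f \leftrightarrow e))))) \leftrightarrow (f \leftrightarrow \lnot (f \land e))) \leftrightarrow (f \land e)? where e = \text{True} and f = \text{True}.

f \oplus e = \text{True} \oplus \text{True} = \text{False}
f \leftrightarrow e = \text{True} \leftrightarrow \text{True} = \text{True}
f \land (f \leftrightarrow e) = \text{True} \land \text{True} = \text{True}
e \leftrightarrow (f \land (f \leftrightarrow e)) = \text{True} \leftrightarrow \text{True} = \text{True}
e \leftrightarrow (e \leftrightarrow (f \land (f \leftrightarrow e))) = \text{True} \leftrightarrow \text{True} = \text{True}
(f \oplus e) \to (e \leftrightarrow (e \leftrightarrow (f \land (f \leftrightarrow e)))) = \text{False} \to \text{True} = \text{True}
f \land e = \text{True} \land \text{True} = \text{True}
\lnot (f \land e) = \lnot \text{True} = \text{False}
f \leftrightarrow \lnot (f \land e) = \text{True} \leftrightarrow \text{False} = \text{False}
((f \oplus e) \to (e \leftrightarrow (e \leftrightarrow (f \land (f \leftrightarrow e))))) \leftrightarrow (f \leftrightarrow \lnot (f \land e)) = \text{True} \leftrightarrow \text{False} = \text{False}
f \land e = \text{True} \land \text{True} = \text{True}
(((f \oplus e) \to (e \leftrightarrow (e \leftrightarrow (f \land (f \leftrightarrow e))))) \leftrightarrow (f \leftrightarrow \lnot (f \land e))) \leftrightarrow (f \land e) = \text{False} \leftrightarrow \text{True} = \text{False}

\text{False}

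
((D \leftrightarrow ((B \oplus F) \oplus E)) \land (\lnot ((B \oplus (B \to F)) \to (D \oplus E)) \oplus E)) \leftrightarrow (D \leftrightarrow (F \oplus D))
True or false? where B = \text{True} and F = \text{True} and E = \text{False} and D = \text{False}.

\text{True}

B \oplus F = \text{True} \oplus \text{True} = \text{False}
(B \oplus F) \oplus E = \text{False} \oplus \text{False} = \text{False}
D \leftrightarrow ((B \oplus F) \oplus E) = \text{False} \leftrightarrow \text{False} = \text{True}
B \to F = \text{True} \to \text{True} = \text{True}
B \oplus (B \to F) = \text{True} \oplus \text{True} = \text{False}
D \oplus E = \text{False} \oplus \text{False} = \text{False}
(B \oplus (B \to F)) \to (D \oplus E) = \text{False} \to \text{False} = \text{True}
\lnot ((B \oplus (B \to F)) \to (D \oplus E)) = \lnot \text{True} = \text{False}
\lnot ((B \oplus (B \to F)) \to (D \oplus E)) \oplus E = \text{False} \oplus \text{False} = \text{False}
(D \leftrightarrow ((B \oplus F) \oplus E)) \land (\lnot ((B \oplus (B \to F)) \to (D \oplus E)) \oplus E) = \text{True} \land \text{False} = \text{False}
F \oplus D = \text{True} \oplus \text{False} = \text{True}
D \leftrightarrow (F \oplus D) = \text{False} \leftrightarrow \text{True} = \text{False}
((D \leftrightarrow ((B \oplus F) \oplus E)) \land (\lnot ((B \oplus (B \to F)) \to (D \oplus E)) \oplus E)) \leftrightarrow (D \leftrightarrow (F \oplus D)) = \text{False} \leftrightarrow \text{False} = \text{True}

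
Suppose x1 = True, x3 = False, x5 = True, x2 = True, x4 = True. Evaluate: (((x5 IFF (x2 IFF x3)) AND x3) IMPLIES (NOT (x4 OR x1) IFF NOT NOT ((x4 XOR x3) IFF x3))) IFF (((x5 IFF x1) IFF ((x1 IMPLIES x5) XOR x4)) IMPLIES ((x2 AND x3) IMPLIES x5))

x2 IFF x3 = True IFF False = False
x5 IFF (x2 IFF x3) = True IFF False = False
(x5 IFF (x2 IFF x3)) AND x3 = False AND False = False
x4 OR x1 = True OR True = True
NOT (x4 OR x1) = NOT True = False
x4 XOR x3 = True XOR False = True
(x4 XOR x3) IFF x3 = True IFF False = False
NOT ((x4 XOR x3) IFF x3) = NOT False = True
NOT NOT ((x4 XOR x3) IFF x3) = NOT True = False
NOT (x4 OR x1) IFF NOT NOT ((x4 XOR x3) IFF x3) = False IFF False = True
((x5 IFF (x2 IFF x3)) AND x3) IMPLIES (NOT (x4 OR x1) IFF NOT NOT ((x4 XOR x3) IFF x3)) = False IMPLIES True = True
x5 IFF x1 = True IFF True = True
x1 IMPLIES x5 = True IMPLIES True = True
(x1 IMPLIES x5) XOR x4 = True XOR True = False
(x5 IFF x1) IFF ((x1 IMPLIES x5) XOR x4) = True IFF False = False
x2 AND x3 = True AND False = False
(x2 AND x3) IMPLIES x5 = False IMPLIES True = True
((x5 IFF x1) IFF ((x1 IMPLIES x5) XOR x4)) IMPLIES ((x2 AND x3) IMPLIES x5) = False IMPLIES True = True
(((x5 IFF (x2 IFF x3)) AND x3) IMPLIES (NOT (x4 OR x1) IFF NOT NOT ((x4 XOR x3) IFF x3))) IFF (((x5 IFF x1) IFF ((x1 IMPLIES x5) XOR x4)) IMPLIES ((x2 AND x3) IMPLIES x5)) = True IFF True = True

True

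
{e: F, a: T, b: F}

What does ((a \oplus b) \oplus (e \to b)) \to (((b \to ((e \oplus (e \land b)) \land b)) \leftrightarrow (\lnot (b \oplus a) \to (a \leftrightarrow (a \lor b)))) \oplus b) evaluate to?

a \oplus b = T \oplus F = T
e \to b = F \to F = T
(a \oplus b) \oplus (e \to b) = T \oplus T = F
e \land b = F \land F = F
e \oplus (e \land b) = F \oplus F = F
(e \oplus (e \land b)) \land b = F \land F = F
b \to ((e \oplus (e \land b)) \land b) = F \to F = T
b \oplus a = F \oplus T = T
\lnot (b \oplus a) = \lnot T = F
a \lor b = T \lor F = T
a \leftrightarrow (a \lor b) = T \leftrightarrow T = T
\lnot (b \oplus a) \to (a \leftrightarrow (a \lor b)) = F \to T = T
(b \to ((e \oplus (e \land b)) \land b)) \leftrightarrow (\lnot (b \oplus a) \to (a \leftrightarrow (a \lor b))) = T \leftrightarrow T = T
((b \to ((e \oplus (e \land b)) \land b)) \leftrightarrow (\lnot (b \oplus a) \to (a \leftrightarrow (a \lor b)))) \oplus b = T \oplus F = T
((a \oplus b) \oplus (e \to b)) \to (((b \to ((e \oplus (e \land b)) \land b)) \leftrightarrow (\lnot (b \oplus a) \to (a \leftrightarrow (a \lor b)))) \oplus b) = F \to T = T

T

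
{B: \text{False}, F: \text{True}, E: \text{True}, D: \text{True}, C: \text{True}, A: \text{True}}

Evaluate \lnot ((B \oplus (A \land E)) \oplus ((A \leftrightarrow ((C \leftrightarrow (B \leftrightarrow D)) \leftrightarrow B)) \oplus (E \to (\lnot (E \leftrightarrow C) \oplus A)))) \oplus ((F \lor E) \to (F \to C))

\text{True}

A \land E = \text{True} \land \text{True} = \text{True}
B \oplus (A \land E) = \text{False} \oplus \text{True} = \text{True}
B \leftrightarrow D = \text{False} \leftrightarrow \text{True} = \text{False}
C \leftrightarrow (B \leftrightarrow D) = \text{True} \leftrightarrow \text{False} = \text{False}
(C \leftrightarrow (B \leftrightarrow D)) \leftrightarrow B = \text{False} \leftrightarrow \text{False} = \text{True}
A \leftrightarrow ((C \leftrightarrow (B \leftrightarrow D)) \leftrightarrow B) = \text{True} \leftrightarrow \text{True} = \text{True}
E \leftrightarrow C = \text{True} \leftrightarrow \text{True} = \text{True}
\lnot (E \leftrightarrow C) = \lnot \text{True} = \text{False}
\lnot (E \leftrightarrow C) \oplus A = \text{False} \oplus \text{True} = \text{True}
E \to (\lnot (E \leftrightarrow C) \oplus A) = \text{True} \to \text{True} = \text{True}
(A \leftrightarrow ((C \leftrightarrow (B \leftrightarrow D)) \leftrightarrow B)) \oplus (E \to (\lnot (E \leftrightarrow C) \oplus A)) = \text{True} \oplus \text{True} = \text{False}
(B \oplus (A \land E)) \oplus ((A \leftrightarrow ((C \leftrightarrow (B \leftrightarrow D)) \leftrightarrow B)) \oplus (E \to (\lnot (E \leftrightarrow C) \oplus A))) = \text{True} \oplus \text{False} = \text{True}
\lnot ((B \oplus (A \land E)) \oplus ((A \leftrightarrow ((C \leftrightarrow (B \leftrightarrow D)) \leftrightarrow B)) \oplus (E \to (\lnot (E \leftrightarrow C) \oplus A)))) = \lnot \text{True} = \text{False}
F \lor E = \text{True} \lor \text{True} = \text{True}
F \to C = \text{True} \to \text{True} = \text{True}
(F \lor E) \to (F \to C) = \text{True} \to \text{True} = \text{True}
\lnot ((B \oplus (A \land E)) \oplus ((A \leftrightarrow ((C \leftrightarrow (B \leftrightarrow D)) \leftrightarrow B)) \oplus (E \to (\lnot (E \leftrightarrow C) \oplus A)))) \oplus ((F \lor E) \to (F \to C)) = \text{False} \oplus \text{True} = \text{True}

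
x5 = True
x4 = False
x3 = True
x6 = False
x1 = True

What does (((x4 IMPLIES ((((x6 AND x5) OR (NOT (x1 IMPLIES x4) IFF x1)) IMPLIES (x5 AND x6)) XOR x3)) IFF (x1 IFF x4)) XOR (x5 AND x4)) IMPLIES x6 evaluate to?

x6 AND x5 = False AND True = False
x1 IMPLIES x4 = True IMPLIES False = False
NOT (x1 IMPLIES x4) = NOT False = True
NOT (x1 IMPLIES x4) IFF x1 = True IFF True = True
(x6 AND x5) OR (NOT (x1 IMPLIES x4) IFF x1) = False OR True = True
x5 AND x6 = True AND False = False
((x6 AND x5) OR (NOT (x1 IMPLIES x4) IFF x1)) IMPLIES (x5 AND x6) = True IMPLIES False = False
(((x6 AND x5) OR (NOT (x1 IMPLIES x4) IFF x1)) IMPLIES (x5 AND x6)) XOR x3 = False XOR True = True
x4 IMPLIES ((((x6 AND x5) OR (NOT (x1 IMPLIES x4) IFF x1)) IMPLIES (x5 AND x6)) XOR x3) = False IMPLIES True = True
x1 IFF x4 = True IFF False = False
(x4 IMPLIES ((((x6 AND x5) OR (NOT (x1 IMPLIES x4) IFF x1)) IMPLIES (x5 AND x6)) XOR x3)) IFF (x1 IFF x4) = True IFF False = False
x5 AND x4 = True AND False = False
((x4 IMPLIES ((((x6 AND x5) OR (NOT (x1 IMPLIES x4) IFF x1)) IMPLIES (x5 AND x6)) XOR x3)) IFF (x1 IFF x4)) XOR (x5 AND x4) = False XOR False = False
(((x4 IMPLIES ((((x6 AND x5) OR (NOT (x1 IMPLIES x4) IFF x1)) IMPLIES (x5 AND x6)) XOR x3)) IFF (x1 IFF x4)) XOR (x5 AND x4)) IMPLIES x6 = False IMPLIES False = True

True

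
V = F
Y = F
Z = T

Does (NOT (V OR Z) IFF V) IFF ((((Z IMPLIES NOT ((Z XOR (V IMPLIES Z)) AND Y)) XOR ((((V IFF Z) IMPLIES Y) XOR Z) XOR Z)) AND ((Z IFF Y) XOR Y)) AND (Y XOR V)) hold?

V OR Z = F OR T = T
NOT (V OR Z) = NOT T = F
NOT (V OR Z) IFF V = F IFF F = T
V IMPLIES Z = F IMPLIES T = T
Z XOR (V IMPLIES Z) = T XOR T = F
(Z XOR (V IMPLIES Z)) AND Y = F AND F = F
NOT ((Z XOR (V IMPLIES Z)) AND Y) = NOT F = T
Z IMPLIES NOT ((Z XOR (V IMPLIES Z)) AND Y) = T IMPLIES T = T
V IFF Z = F IFF T = F
(V IFF Z) IMPLIES Y = F IMPLIES F = T
((V IFF Z) IMPLIES Y) XOR Z = T XOR T = F
(((V IFF Z) IMPLIES Y) XOR Z) XOR Z = F XOR T = T
(Z IMPLIES NOT ((Z XOR (V IMPLIES Z)) AND Y)) XOR ((((V IFF Z) IMPLIES Y) XOR Z) XOR Z) = T XOR T = F
Z IFF Y = T IFF F = F
(Z IFF Y) XOR Y = F XOR F = F
((Z IMPLIES NOT ((Z XOR (V IMPLIES Z)) AND Y)) XOR ((((V IFF Z) IMPLIES Y) XOR Z) XOR Z)) AND ((Z IFF Y) XOR Y) = F AND F = F
Y XOR V = F XOR F = F
(((Z IMPLIES NOT ((Z XOR (V IMPLIES Z)) AND Y)) XOR ((((V IFF Z) IMPLIES Y) XOR Z) XOR Z)) AND ((Z IFF Y) XOR Y)) AND (Y XOR V) = F AND F = F
(NOT (V OR Z) IFF V) IFF ((((Z IMPLIES NOT ((Z XOR (V IMPLIES Z)) AND Y)) XOR ((((V IFF Z) IMPLIES Y) XOR Z) XOR Z)) AND ((Z IFF Y) XOR Y)) AND (Y XOR V)) = T IFF F = F

F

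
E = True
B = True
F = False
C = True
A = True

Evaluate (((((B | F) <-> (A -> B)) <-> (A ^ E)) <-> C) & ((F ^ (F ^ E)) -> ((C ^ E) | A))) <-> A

B | F = True | False = True
A -> B = True -> True = True
(B | F) <-> (A -> B) = True <-> True = True
A ^ E = True ^ True = False
((B | F) <-> (A -> B)) <-> (A ^ E) = True <-> False = False
(((B | F) <-> (A -> B)) <-> (A ^ E)) <-> C = False <-> True = False
F ^ E = False ^ True = True
F ^ (F ^ E) = False ^ True = True
C ^ E = True ^ True = False
(C ^ E) | A = False | True = True
(F ^ (F ^ E)) -> ((C ^ E) | A) = True -> True = True
((((B | F) <-> (A -> B)) <-> (A ^ E)) <-> C) & ((F ^ (F ^ E)) -> ((C ^ E) | A)) = False & True = False
(((((B | F) <-> (A -> B)) <-> (A ^ E)) <-> C) & ((F ^ (F ^ E)) -> ((C ^ E) | A))) <-> A = False <-> True = False

False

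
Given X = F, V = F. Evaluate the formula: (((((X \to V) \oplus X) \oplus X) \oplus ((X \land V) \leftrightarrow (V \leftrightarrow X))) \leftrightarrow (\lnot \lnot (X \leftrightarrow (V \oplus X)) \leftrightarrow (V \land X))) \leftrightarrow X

T

X \to V = F \to F = T
(X \to V) \oplus X = T \oplus F = T
((X \to V) \oplus X) \oplus X = T \oplus F = T
X \land V = F \land F = F
V \leftrightarrow X = F \leftrightarrow F = T
(X \land V) \leftrightarrow (V \leftrightarrow X) = F \leftrightarrow T = F
(((X \to V) \oplus X) \oplus X) \oplus ((X \land V) \leftrightarrow (V \leftrightarrow X)) = T \oplus F = T
V \oplus X = F \oplus F = F
X \leftrightarrow (V \oplus X) = F \leftrightarrow F = T
\lnot (X \leftrightarrow (V \oplus X)) = \lnot T = F
\lnot \lnot (X \leftrightarrow (V \oplus X)) = \lnot F = T
V \land X = F \land F = F
\lnot \lnot (X \leftrightarrow (V \oplus X)) \leftrightarrow (V \land X) = T \leftrightarrow F = F
((((X \to V) \oplus X) \oplus X) \oplus ((X \land V) \leftrightarrow (V \leftrightarrow X))) \leftrightarrow (\lnot \lnot (X \leftrightarrow (V \oplus X)) \leftrightarrow (V \land X)) = T \leftrightarrow F = F
(((((X \to V) \oplus X) \oplus X) \oplus ((X \land V) \leftrightarrow (V \leftrightarrow X))) \leftrightarrow (\lnot \lnot (X \leftrightarrow (V \oplus X)) \leftrightarrow (V \land X))) \leftrightarrow X = F \leftrightarrow F = T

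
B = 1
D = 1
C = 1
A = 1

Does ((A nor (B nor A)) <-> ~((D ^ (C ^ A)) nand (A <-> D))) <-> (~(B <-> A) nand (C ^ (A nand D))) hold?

0

B nor A = 1 nor 1 = 0
A nor (B nor A) = 1 nor 0 = 0
C ^ A = 1 ^ 1 = 0
D ^ (C ^ A) = 1 ^ 0 = 1
A <-> D = 1 <-> 1 = 1
(D ^ (C ^ A)) nand (A <-> D) = 1 nand 1 = 0
~((D ^ (C ^ A)) nand (A <-> D)) = ~0 = 1
(A nor (B nor A)) <-> ~((D ^ (C ^ A)) nand (A <-> D)) = 0 <-> 1 = 0
B <-> A = 1 <-> 1 = 1
~(B <-> A) = ~1 = 0
A nand D = 1 nand 1 = 0
C ^ (A nand D) = 1 ^ 0 = 1
~(B <-> A) nand (C ^ (A nand D)) = 0 nand 1 = 1
((A nor (B nor A)) <-> ~((D ^ (C ^ A)) nand (A <-> D))) <-> (~(B <-> A) nand (C ^ (A nand D))) = 0 <-> 1 = 0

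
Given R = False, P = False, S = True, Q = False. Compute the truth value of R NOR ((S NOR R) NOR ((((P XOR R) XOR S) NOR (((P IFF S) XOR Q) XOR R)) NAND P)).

True

Substituting R=False, P=False, S=True, Q=False:
S NOR R = True NOR False = False
P XOR R = False XOR False = False
(P XOR R) XOR S = False XOR True = True
P IFF S = False IFF True = False
(P IFF S) XOR Q = False XOR False = False
((P IFF S) XOR Q) XOR R = False XOR False = False
((P XOR R) XOR S) NOR (((P IFF S) XOR Q) XOR R) = True NOR False = False
(((P XOR R) XOR S) NOR (((P IFF S) XOR Q) XOR R)) NAND P = False NAND False = True
(S NOR R) NOR ((((P XOR R) XOR S) NOR (((P IFF S) XOR Q) XOR R)) NAND P) = False NOR True = False
R NOR ((S NOR R) NOR ((((P XOR R) XOR S) NOR (((P IFF S) XOR Q) XOR R)) NAND P)) = False NOR False = True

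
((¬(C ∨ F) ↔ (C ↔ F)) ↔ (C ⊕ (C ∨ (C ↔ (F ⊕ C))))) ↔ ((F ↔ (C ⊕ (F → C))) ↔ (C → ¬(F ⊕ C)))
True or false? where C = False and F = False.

False

C ∨ F = False ∨ False = False
¬(C ∨ F) = ¬False = True
C ↔ F = False ↔ False = True
¬(C ∨ F) ↔ (C ↔ F) = True ↔ True = True
F ⊕ C = False ⊕ False = False
C ↔ (F ⊕ C) = False ↔ False = True
C ∨ (C ↔ (F ⊕ C)) = False ∨ True = True
C ⊕ (C ∨ (C ↔ (F ⊕ C))) = False ⊕ True = True
(¬(C ∨ F) ↔ (C ↔ F)) ↔ (C ⊕ (C ∨ (C ↔ (F ⊕ C)))) = True ↔ True = True
F → C = False → False = True
C ⊕ (F → C) = False ⊕ True = True
F ↔ (C ⊕ (F → C)) = False ↔ True = False
F ⊕ C = False ⊕ False = False
¬(F ⊕ C) = ¬False = True
C → ¬(F ⊕ C) = False → True = True
(F ↔ (C ⊕ (F → C))) ↔ (C → ¬(F ⊕ C)) = False ↔ True = False
((¬(C ∨ F) ↔ (C ↔ F)) ↔ (C ⊕ (C ∨ (C ↔ (F ⊕ C))))) ↔ ((F ↔ (C ⊕ (F → C))) ↔ (C → ¬(F ⊕ C))) = True ↔ False = False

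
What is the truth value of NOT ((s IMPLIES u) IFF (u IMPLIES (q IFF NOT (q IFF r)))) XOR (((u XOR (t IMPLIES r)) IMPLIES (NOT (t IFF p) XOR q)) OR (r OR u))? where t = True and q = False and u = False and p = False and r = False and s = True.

False

s IMPLIES u = True IMPLIES False = False
q IFF r = False IFF False = True
NOT (q IFF r) = NOT True = False
q IFF NOT (q IFF r) = False IFF False = True
u IMPLIES (q IFF NOT (q IFF r)) = False IMPLIES True = True
(s IMPLIES u) IFF (u IMPLIES (q IFF NOT (q IFF r))) = False IFF True = False
NOT ((s IMPLIES u) IFF (u IMPLIES (q IFF NOT (q IFF r)))) = NOT False = True
t IMPLIES r = True IMPLIES False = False
u XOR (t IMPLIES r) = False XOR False = False
t IFF p = True IFF False = False
NOT (t IFF p) = NOT False = True
NOT (t IFF p) XOR q = True XOR False = True
(u XOR (t IMPLIES r)) IMPLIES (NOT (t IFF p) XOR q) = False IMPLIES True = True
r OR u = False OR False = False
((u XOR (t IMPLIES r)) IMPLIES (NOT (t IFF p) XOR q)) OR (r OR u) = True OR False = True
NOT ((s IMPLIES u) IFF (u IMPLIES (q IFF NOT (q IFF r)))) XOR (((u XOR (t IMPLIES r)) IMPLIES (NOT (t IFF p) XOR q)) OR (r OR u)) = True XOR True = False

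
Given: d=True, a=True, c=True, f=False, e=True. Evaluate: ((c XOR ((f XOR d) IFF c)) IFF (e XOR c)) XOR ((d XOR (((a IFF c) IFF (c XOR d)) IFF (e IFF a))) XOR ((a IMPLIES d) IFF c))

True

f XOR d = False XOR True = True
(f XOR d) IFF c = True IFF True = True
c XOR ((f XOR d) IFF c) = True XOR True = False
e XOR c = True XOR True = False
(c XOR ((f XOR d) IFF c)) IFF (e XOR c) = False IFF False = True
a IFF c = True IFF True = True
c XOR d = True XOR True = False
(a IFF c) IFF (c XOR d) = True IFF False = False
e IFF a = True IFF True = True
((a IFF c) IFF (c XOR d)) IFF (e IFF a) = False IFF True = False
d XOR (((a IFF c) IFF (c XOR d)) IFF (e IFF a)) = True XOR False = True
a IMPLIES d = True IMPLIES True = True
(a IMPLIES d) IFF c = True IFF True = True
(d XOR (((a IFF c) IFF (c XOR d)) IFF (e IFF a))) XOR ((a IMPLIES d) IFF c) = True XOR True = False
((c XOR ((f XOR d) IFF c)) IFF (e XOR c)) XOR ((d XOR (((a IFF c) IFF (c XOR d)) IFF (e IFF a))) XOR ((a IMPLIES d) IFF c)) = True XOR False = True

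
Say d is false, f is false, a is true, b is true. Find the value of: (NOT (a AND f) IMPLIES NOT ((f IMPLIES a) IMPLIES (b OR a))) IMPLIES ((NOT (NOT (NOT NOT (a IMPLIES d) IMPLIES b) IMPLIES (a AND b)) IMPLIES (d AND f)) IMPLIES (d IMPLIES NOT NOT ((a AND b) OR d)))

a AND f = true AND false = false
NOT (a AND f) = NOT false = true
f IMPLIES a = false IMPLIES true = true
b OR a = true OR true = true
(f IMPLIES a) IMPLIES (b OR a) = true IMPLIES true = true
NOT ((f IMPLIES a) IMPLIES (b OR a)) = NOT true = false
NOT (a AND f) IMPLIES NOT ((f IMPLIES a) IMPLIES (b OR a)) = true IMPLIES false = false
a IMPLIES d = true IMPLIES false = false
NOT (a IMPLIES d) = NOT false = true
NOT NOT (a IMPLIES d) = NOT true = false
NOT NOT (a IMPLIES d) IMPLIES b = false IMPLIES true = true
NOT (NOT NOT (a IMPLIES d) IMPLIES b) = NOT true = false
a AND b = true AND true = true
NOT (NOT NOT (a IMPLIES d) IMPLIES b) IMPLIES (a AND b) = false IMPLIES true = true
NOT (NOT (NOT NOT (a IMPLIES d) IMPLIES b) IMPLIES (a AND b)) = NOT true = false
d AND f = false AND false = false
NOT (NOT (NOT NOT (a IMPLIES d) IMPLIES b) IMPLIES (a AND b)) IMPLIES (d AND f) = false IMPLIES false = true
a AND b = true AND true = true
(a AND b) OR d = true OR false = true
NOT ((a AND b) OR d) = NOT true = false
NOT NOT ((a AND b) OR d) = NOT false = true
d IMPLIES NOT NOT ((a AND b) OR d) = false IMPLIES true = true
(NOT (NOT (NOT NOT (a IMPLIES d) IMPLIES b) IMPLIES (a AND b)) IMPLIES (d AND f)) IMPLIES (d IMPLIES NOT NOT ((a AND b) OR d)) = true IMPLIES true = true
(NOT (a AND f) IMPLIES NOT ((f IMPLIES a) IMPLIES (b OR a))) IMPLIES ((NOT (NOT (NOT NOT (a IMPLIES d) IMPLIES b) IMPLIES (a AND b)) IMPLIES (d AND f)) IMPLIES (d IMPLIES NOT NOT ((a AND b) OR d))) = false IMPLIES true = true

true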